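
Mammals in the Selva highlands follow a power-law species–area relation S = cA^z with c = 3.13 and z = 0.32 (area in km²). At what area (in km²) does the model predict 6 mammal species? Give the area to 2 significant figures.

7.6 km²

6 = 3.13 × A^0.32  ⇒  A^0.32 = 6/3.13 = 1.917
ln A = ln(1.917) / 0.32 = 0.6507 / 0.32 = 2.0335
A = e^2.0335 ≈ 7.641 km²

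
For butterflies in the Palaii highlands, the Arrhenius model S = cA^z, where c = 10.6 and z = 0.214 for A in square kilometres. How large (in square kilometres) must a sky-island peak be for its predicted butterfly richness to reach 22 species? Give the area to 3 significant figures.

22 = 10.6 × A^0.214  ⇒  A^0.214 = 22/10.6 = 2.075
ln A = ln(2.075) / 0.214 = 0.7302 / 0.214 = 3.4121
A = e^3.4121 ≈ 30.33 square kilometres

30.3 square kilometres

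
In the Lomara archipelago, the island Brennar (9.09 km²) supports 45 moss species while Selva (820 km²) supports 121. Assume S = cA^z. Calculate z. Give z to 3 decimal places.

0.220

Taking logs: ln S = ln c + z ln A, so z = (ln S₂ − ln S₁)/(ln A₂ − ln A₁).
z = ln(121/45) / ln(820/9.09) = ln(2.689) / ln(90.21) = 0.9891 / 4.5021 = 0.2197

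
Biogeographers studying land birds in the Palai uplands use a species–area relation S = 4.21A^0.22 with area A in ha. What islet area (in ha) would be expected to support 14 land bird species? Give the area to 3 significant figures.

236 ha

14 = 4.21 × A^0.22  ⇒  A^0.22 = 14/4.21 = 3.325
ln A = ln(3.325) / 0.22 = 1.2016 / 0.22 = 5.4618
A = e^5.4618 ≈ 235.5 ha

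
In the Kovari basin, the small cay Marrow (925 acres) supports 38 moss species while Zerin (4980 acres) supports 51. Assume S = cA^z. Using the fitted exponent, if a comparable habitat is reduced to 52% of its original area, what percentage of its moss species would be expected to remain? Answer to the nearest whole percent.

z = ln(51/38) / ln(4980/925) = 0.2942 / 1.6834 = 0.1748
S_new/S_old = (A_new/A_old)^z = 0.52^0.1748 = exp(0.1748 × -0.6539) = 0.892

89%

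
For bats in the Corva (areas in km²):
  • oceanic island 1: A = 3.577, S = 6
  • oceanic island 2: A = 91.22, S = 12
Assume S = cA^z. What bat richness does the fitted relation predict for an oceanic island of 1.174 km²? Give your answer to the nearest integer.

5

z = ln(12/6) / ln(91.22/3.577) = 0.6931 / 3.2387 = 0.2140
c = 6 / 3.577^0.2140 = 6 / 1.314 = 4.568
S₃ = 4.568 × 1.174^0.2140 = 4.568 × 1.035 ≈ 4.727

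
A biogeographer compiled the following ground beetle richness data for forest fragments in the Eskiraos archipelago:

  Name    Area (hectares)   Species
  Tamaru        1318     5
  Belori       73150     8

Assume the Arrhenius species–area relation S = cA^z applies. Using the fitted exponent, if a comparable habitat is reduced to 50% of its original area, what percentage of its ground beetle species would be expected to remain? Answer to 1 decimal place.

92.2%

z = ln(8/5) / ln(73150/1318) = 0.4700 / 4.0164 = 0.1170
S_new/S_old = (A_new/A_old)^z = 0.5^0.1170 = exp(0.1170 × -0.6931) = 0.9221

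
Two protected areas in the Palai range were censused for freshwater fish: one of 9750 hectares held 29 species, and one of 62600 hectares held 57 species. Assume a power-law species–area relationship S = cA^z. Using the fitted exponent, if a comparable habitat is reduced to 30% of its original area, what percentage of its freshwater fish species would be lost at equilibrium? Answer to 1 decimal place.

z = ln(57/29) / ln(62600/9750) = 0.6758 / 1.8595 = 0.3634
S_new/S_old = (A_new/A_old)^z = 0.3^0.3634 = exp(0.3634 × -1.2040) = 0.6456
Fraction lost = 1 − 0.6456 = 0.3544

35.4%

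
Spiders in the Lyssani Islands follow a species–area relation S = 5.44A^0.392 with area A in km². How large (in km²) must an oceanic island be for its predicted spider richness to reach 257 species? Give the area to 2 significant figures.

257 = 5.44 × A^0.392  ⇒  A^0.392 = 257/5.44 = 47.24
ln A = ln(47.24) / 0.392 = 3.8553 / 0.392 = 9.8349
A = e^9.8349 ≈ 18675 km²

19000 km²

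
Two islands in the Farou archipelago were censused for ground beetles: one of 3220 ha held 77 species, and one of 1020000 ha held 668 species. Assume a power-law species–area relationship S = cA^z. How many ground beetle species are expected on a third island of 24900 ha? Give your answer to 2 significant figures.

z = ln(668/77) / ln(1020000/3220) = 2.1605 / 5.7582 = 0.3752
c = 77 / 3220^0.3752 = 77 / 20.71 = 3.718
S₃ = 3.718 × 24900^0.3752 = 3.718 × 44.61 ≈ 165.9

170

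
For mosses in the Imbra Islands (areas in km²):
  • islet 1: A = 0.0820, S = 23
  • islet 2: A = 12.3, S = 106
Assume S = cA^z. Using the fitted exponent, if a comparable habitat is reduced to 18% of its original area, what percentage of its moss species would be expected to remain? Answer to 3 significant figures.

z = ln(106/23) / ln(12.3/0.082) = 1.5279 / 5.0106 = 0.3049
S_new/S_old = (A_new/A_old)^z = 0.18^0.3049 = exp(0.3049 × -1.7148) = 0.5928

59.3%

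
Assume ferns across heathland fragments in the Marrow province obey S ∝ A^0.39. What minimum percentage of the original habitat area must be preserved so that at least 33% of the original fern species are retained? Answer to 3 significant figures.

Need (A_new/A_old)^0.39 = 0.33, so A_new/A_old = 0.33^(1/0.39) = 0.33^2.564
ln(A_new/A_old) = ln 0.33 / 0.39 = -1.1087 / 0.39 = -2.8427
A_new/A_old = e^-2.8427 ≈ 0.05827

5.83%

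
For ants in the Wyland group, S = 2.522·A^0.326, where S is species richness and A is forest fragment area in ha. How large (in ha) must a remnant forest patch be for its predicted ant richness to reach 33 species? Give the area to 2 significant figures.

33 = 2.522 × A^0.326  ⇒  A^0.326 = 33/2.522 = 13.08
ln A = ln(13.08) / 0.326 = 2.5715 / 0.326 = 7.8879
A = e^7.8879 ≈ 2665 ha

2700 ha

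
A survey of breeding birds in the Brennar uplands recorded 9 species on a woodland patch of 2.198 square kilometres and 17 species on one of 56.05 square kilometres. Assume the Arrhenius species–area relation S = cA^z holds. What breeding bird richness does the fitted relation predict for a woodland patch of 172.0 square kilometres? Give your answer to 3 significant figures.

21.2

z = ln(17/9) / ln(56.05/2.198) = 0.6360 / 3.2387 = 0.1964
c = 9 / 2.198^0.1964 = 9 / 1.167 = 7.71
S₃ = 7.71 × 172^0.1964 = 7.71 × 2.748 ≈ 21.19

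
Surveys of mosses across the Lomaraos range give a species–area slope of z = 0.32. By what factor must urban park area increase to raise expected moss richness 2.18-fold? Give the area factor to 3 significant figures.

11.4

(A₂/A₁)^0.32 = 2.18, so A₂/A₁ = 2.18^(1/0.32) = 2.18^3.125
ln(A₂/A₁) = ln 2.18 / 0.32 = 0.7793 / 0.32 = 2.4354
A₂/A₁ = e^2.4354 ≈ 11.42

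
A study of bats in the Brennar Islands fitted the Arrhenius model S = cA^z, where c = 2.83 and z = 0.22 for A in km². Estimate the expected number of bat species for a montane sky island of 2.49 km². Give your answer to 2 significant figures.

S = 2.83 × 2.49^0.22
ln S = ln 2.83 + 0.22 × ln 2.49 = 1.0403 + 0.22 × 0.9123 = 1.2410
S = e^1.2410 ≈ 3.459

3.5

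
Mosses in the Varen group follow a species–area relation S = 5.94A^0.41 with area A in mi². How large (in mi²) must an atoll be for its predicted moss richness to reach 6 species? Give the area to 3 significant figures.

6 = 5.94 × A^0.41  ⇒  A^0.41 = 6/5.94 = 1.01
ln A = ln(1.01) / 0.41 = 0.0101 / 0.41 = 0.0245
A = e^0.0245 ≈ 1.025 mi²

1.02 mi²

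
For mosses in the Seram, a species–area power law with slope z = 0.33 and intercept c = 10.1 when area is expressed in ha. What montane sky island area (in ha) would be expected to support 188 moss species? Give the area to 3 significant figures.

7050 ha

188 = 10.1 × A^0.33  ⇒  A^0.33 = 188/10.1 = 18.61
ln A = ln(18.61) / 0.33 = 2.9239 / 0.33 = 8.8603
A = e^8.8603 ≈ 7047 ha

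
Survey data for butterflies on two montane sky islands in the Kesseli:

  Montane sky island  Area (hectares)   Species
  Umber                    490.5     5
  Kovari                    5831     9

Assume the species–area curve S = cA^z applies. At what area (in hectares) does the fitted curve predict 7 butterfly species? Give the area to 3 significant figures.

z = ln(9/5) / ln(5831/490.5) = 0.5878 / 2.4755 = 0.2374
c = 5 / 490.5^0.2374 = 5 / 4.354 = 1.148
A = (7/1.148)^(1/0.2374) ⇒ ln A = ln(6.095)/0.2374 = 7.6125
A = e^7.6125 ≈ 2023 hectares

2020 hectares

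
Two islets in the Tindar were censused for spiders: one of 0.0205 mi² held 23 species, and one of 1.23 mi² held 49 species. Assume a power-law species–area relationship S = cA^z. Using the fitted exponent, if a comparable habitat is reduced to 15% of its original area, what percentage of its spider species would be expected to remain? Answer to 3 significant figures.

70.4%

z = ln(49/23) / ln(1.23/0.0205) = 0.7563 / 4.0943 = 0.1847
S_new/S_old = (A_new/A_old)^z = 0.15^0.1847 = exp(0.1847 × -1.8971) = 0.7044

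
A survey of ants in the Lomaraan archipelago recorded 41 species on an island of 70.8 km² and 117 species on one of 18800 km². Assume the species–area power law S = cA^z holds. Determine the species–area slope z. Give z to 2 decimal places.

0.19

Taking logs: ln S = ln c + z ln A, so z = (ln S₂ − ln S₁)/(ln A₂ − ln A₁).
z = ln(117/41) / ln(18800/70.8) = ln(2.854) / ln(265.5) = 1.0486 / 5.5818 = 0.1879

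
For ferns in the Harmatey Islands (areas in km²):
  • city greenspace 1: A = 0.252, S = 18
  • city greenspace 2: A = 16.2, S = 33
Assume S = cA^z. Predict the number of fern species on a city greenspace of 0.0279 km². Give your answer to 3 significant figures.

z = ln(33/18) / ln(16.2/0.252) = 0.6061 / 4.1633 = 0.1456
c = 18 / 0.252^0.1456 = 18 / 0.8182 = 22
S₃ = 22 × 0.0279^0.1456 = 22 × 0.5939 ≈ 13.07

13.1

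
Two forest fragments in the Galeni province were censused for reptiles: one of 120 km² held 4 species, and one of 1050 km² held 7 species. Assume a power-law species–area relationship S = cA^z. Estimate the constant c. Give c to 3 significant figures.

1.16

z = ln(S₂/S₁) / ln(A₂/A₁) = ln(7/4) / ln(1050/120) = 0.5596 / 2.1691 = 0.2580
c = S₁ / A₁^z = 4 / 120^0.2580 = 4 / 3.439 = 1.163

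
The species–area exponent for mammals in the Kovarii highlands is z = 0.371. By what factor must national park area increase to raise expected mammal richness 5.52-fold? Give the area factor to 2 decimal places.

99.96

(A₂/A₁)^0.371 = 5.52, so A₂/A₁ = 5.52^(1/0.371) = 5.52^2.695
ln(A₂/A₁) = ln 5.52 / 0.371 = 1.7084 / 0.371 = 4.6048
A₂/A₁ = e^4.6048 ≈ 99.96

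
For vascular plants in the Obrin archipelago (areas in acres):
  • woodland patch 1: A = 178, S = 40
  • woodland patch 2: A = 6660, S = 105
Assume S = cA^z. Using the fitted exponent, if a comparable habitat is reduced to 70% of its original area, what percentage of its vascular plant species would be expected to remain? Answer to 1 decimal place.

z = ln(105/40) / ln(6660/178) = 0.9651 / 3.6221 = 0.2664
S_new/S_old = (A_new/A_old)^z = 0.7^0.2664 = exp(0.2664 × -0.3567) = 0.9093

90.9%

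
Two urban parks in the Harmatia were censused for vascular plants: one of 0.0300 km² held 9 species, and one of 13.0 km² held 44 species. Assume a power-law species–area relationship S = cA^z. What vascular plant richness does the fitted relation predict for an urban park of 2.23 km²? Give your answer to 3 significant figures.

z = ln(44/9) / ln(13/0.03) = 1.5870 / 6.0715 = 0.2614
c = 9 / 0.03^0.2614 = 9 / 0.3999 = 22.51
S₃ = 22.51 × 2.23^0.2614 = 22.51 × 1.233 ≈ 27.75

27.8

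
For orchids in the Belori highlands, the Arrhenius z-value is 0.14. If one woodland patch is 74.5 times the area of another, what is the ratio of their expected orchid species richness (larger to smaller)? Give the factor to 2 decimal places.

S₂/S₁ = (A₂/A₁)^z = 74.5^0.14
ln(S₂/S₁) = 0.14 × ln 74.5 = 0.14 × 4.3108 = 0.6035
S₂/S₁ = e^0.6035 ≈ 1.829

1.83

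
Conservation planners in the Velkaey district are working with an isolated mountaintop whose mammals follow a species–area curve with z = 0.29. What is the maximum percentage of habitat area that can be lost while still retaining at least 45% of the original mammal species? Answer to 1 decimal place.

Need (A_new/A_old)^0.29 = 0.45, so A_new/A_old = 0.45^(1/0.29) = 0.45^3.448
ln(A_new/A_old) = ln 0.45 / 0.29 = -0.7985 / 0.29 = -2.7535
A_new/A_old = e^-2.7535 ≈ 0.06371
Fraction that can be lost = 1 − 0.06371 = 0.9363

93.6%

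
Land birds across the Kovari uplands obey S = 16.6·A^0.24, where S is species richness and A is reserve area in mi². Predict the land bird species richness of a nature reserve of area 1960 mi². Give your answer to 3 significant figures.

S = 16.6 × 1960^0.24
ln S = ln 16.6 + 0.24 × ln 1960 = 2.8094 + 0.24 × 7.5807 = 4.6288
S = e^4.6288 ≈ 102.4

102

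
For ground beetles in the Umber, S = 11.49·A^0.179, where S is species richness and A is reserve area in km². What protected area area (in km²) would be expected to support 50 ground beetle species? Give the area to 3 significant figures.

50 = 11.49 × A^0.179  ⇒  A^0.179 = 50/11.49 = 4.352
ln A = ln(4.352) / 0.179 = 1.4705 / 0.179 = 8.2153
A = e^8.2153 ≈ 3697 km²

3700 km²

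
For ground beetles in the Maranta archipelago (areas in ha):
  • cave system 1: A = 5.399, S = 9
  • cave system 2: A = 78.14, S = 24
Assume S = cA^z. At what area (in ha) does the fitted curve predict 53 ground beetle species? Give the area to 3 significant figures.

z = ln(24/9) / ln(78.14/5.399) = 0.9808 / 2.6723 = 0.3670
c = 9 / 5.399^0.3670 = 9 / 1.857 = 4.847
A = (53/4.847)^(1/0.3670) ⇒ ln A = ln(10.94)/0.3670 = 6.5170
A = e^6.5170 ≈ 676.5 ha

677 ha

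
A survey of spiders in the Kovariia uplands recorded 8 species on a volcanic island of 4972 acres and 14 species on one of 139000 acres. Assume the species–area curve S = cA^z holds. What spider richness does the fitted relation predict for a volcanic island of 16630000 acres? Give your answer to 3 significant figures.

z = ln(14/8) / ln(139000/4972) = 0.5596 / 3.3307 = 0.1680
c = 8 / 4972^0.1680 = 8 / 4.179 = 1.914
S₃ = 1.914 × 16630000^0.1680 = 1.914 × 16.34 ≈ 31.28

31.3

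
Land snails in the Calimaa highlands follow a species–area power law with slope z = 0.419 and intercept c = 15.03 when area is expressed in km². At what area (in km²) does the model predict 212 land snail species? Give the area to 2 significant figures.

212 = 15.03 × A^0.419  ⇒  A^0.419 = 212/15.03 = 14.11
ln A = ln(14.11) / 0.419 = 2.6465 / 0.419 = 6.3163
A = e^6.3163 ≈ 553.5 km²

550 km²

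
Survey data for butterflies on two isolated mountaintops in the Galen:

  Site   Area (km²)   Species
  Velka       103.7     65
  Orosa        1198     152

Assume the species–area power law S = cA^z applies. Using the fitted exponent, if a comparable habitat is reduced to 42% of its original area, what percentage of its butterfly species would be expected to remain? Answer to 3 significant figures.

74.0%

z = ln(152/65) / ln(1198/103.7) = 0.8495 / 2.4469 = 0.3472
S_new/S_old = (A_new/A_old)^z = 0.42^0.3472 = exp(0.3472 × -0.8675) = 0.74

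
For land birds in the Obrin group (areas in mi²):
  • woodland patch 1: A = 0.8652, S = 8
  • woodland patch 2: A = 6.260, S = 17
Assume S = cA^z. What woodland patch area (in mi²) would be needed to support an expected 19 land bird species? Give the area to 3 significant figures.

8.38 mi²

z = ln(17/8) / ln(6.26/0.8652) = 0.7538 / 1.9790 = 0.3809
c = 8 / 0.8652^0.3809 = 8 / 0.9463 = 8.454
A = (19/8.454)^(1/0.3809) ⇒ ln A = ln(2.248)/0.3809 = 2.1262
A = e^2.1262 ≈ 8.383 mi²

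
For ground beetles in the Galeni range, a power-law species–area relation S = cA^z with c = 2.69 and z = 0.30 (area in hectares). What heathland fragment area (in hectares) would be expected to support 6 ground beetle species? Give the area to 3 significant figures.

14.5 hectares

6 = 2.69 × A^0.3  ⇒  A^0.3 = 6/2.69 = 2.23
ln A = ln(2.23) / 0.3 = 0.8022 / 0.3 = 2.6741
A = e^2.6741 ≈ 14.5 hectares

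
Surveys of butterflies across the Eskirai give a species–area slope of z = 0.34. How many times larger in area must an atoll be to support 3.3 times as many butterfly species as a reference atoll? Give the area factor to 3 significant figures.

(A₂/A₁)^0.34 = 3.3, so A₂/A₁ = 3.3^(1/0.34) = 3.3^2.941
ln(A₂/A₁) = ln 3.3 / 0.34 = 1.1939 / 0.34 = 3.5115
A₂/A₁ = e^3.5115 ≈ 33.5

33.5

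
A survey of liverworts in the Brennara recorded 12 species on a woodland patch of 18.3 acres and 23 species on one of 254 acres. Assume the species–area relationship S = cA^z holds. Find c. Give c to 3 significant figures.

5.85

z = ln(S₂/S₁) / ln(A₂/A₁) = ln(23/12) / ln(254/18.3) = 0.6506 / 2.6304 = 0.2473
c = S₁ / A₁^z = 12 / 18.3^0.2473 = 12 / 2.052 = 5.847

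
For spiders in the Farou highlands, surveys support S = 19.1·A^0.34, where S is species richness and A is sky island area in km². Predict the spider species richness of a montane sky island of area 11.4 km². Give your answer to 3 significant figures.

43.7

S = 19.1 × 11.4^0.34
ln S = ln 19.1 + 0.34 × ln 11.4 = 2.9497 + 0.34 × 2.4336 = 3.7771
S = e^3.7771 ≈ 43.69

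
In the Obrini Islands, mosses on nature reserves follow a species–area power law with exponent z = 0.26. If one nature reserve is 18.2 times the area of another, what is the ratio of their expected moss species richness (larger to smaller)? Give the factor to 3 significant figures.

2.13

S₂/S₁ = (A₂/A₁)^z = 18.2^0.26
ln(S₂/S₁) = 0.26 × ln 18.2 = 0.26 × 2.9014 = 0.7544
S₂/S₁ = e^0.7544 ≈ 2.126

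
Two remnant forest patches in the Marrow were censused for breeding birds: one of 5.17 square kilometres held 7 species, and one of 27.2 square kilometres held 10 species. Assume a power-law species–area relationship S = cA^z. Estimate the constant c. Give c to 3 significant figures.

z = ln(S₂/S₁) / ln(A₂/A₁) = ln(10/7) / ln(27.2/5.17) = 0.3567 / 1.6603 = 0.2148
c = S₁ / A₁^z = 7 / 5.17^0.2148 = 7 / 1.423 = 4.918

4.92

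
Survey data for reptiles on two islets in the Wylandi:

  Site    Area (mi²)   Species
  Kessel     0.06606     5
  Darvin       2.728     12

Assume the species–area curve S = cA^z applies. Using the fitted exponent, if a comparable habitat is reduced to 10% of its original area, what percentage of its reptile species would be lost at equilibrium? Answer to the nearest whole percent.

42%

z = ln(12/5) / ln(2.728/0.06606) = 0.8755 / 3.7208 = 0.2353
S_new/S_old = (A_new/A_old)^z = 0.1^0.2353 = exp(0.2353 × -2.3026) = 0.5817
Fraction lost = 1 − 0.5817 = 0.4183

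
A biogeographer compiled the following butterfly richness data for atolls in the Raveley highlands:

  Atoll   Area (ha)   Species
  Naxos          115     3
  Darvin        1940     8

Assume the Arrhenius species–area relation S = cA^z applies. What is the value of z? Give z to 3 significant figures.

0.347

Taking logs: ln S = ln c + z ln A, so z = (ln S₂ − ln S₁)/(ln A₂ − ln A₁).
z = ln(8/3) / ln(1940/115) = ln(2.667) / ln(16.87) = 0.9808 / 2.8255 = 0.3471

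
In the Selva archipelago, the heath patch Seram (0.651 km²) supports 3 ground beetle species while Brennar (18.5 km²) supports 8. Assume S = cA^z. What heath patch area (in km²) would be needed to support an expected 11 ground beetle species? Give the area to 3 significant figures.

z = ln(8/3) / ln(18.5/0.651) = 0.9808 / 3.3470 = 0.2930
c = 3 / 0.651^0.2930 = 3 / 0.8818 = 3.402
A = (11/3.402)^(1/0.2930) ⇒ ln A = ln(3.233)/0.2930 = 4.0045
A = e^4.0045 ≈ 54.84 km²

54.8 km²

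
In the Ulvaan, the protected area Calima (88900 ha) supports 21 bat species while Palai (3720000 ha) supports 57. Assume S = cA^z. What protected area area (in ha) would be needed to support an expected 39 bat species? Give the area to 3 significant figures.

z = ln(57/21) / ln(3720000/88900) = 0.9985 / 3.7340 = 0.2674
c = 21 / 88900^0.2674 = 21 / 21.06 = 0.9972
A = (39/0.9972)^(1/0.2674) ⇒ ln A = ln(39.11)/0.2674 = 13.7101
A = e^13.7101 ≈ 899995 ha

900000 ha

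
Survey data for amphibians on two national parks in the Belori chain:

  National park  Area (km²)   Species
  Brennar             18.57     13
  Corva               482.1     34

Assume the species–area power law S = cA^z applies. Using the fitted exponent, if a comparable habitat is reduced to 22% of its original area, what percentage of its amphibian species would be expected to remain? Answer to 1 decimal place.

64.0%

z = ln(34/13) / ln(482.1/18.57) = 0.9614 / 3.2566 = 0.2952
S_new/S_old = (A_new/A_old)^z = 0.22^0.2952 = exp(0.2952 × -1.5141) = 0.6395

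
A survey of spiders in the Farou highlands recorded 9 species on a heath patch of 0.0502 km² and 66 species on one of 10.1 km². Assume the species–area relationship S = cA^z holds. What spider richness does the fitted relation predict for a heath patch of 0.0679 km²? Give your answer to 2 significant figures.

z = ln(66/9) / ln(10.1/0.0502) = 1.9924 / 5.3043 = 0.3756
c = 9 / 0.0502^0.3756 = 9 / 0.325 = 27.69
S₃ = 27.69 × 0.0679^0.3756 = 27.69 × 0.3641 ≈ 10.08

10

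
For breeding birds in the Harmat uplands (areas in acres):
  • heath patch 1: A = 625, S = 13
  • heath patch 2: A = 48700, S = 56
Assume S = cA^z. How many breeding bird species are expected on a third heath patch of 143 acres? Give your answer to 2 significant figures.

7.9

z = ln(56/13) / ln(48700/625) = 1.4604 / 4.3557 = 0.3353
c = 13 / 625^0.3353 = 13 / 8.658 = 1.501
S₃ = 1.501 × 143^0.3353 = 1.501 × 5.28 ≈ 7.928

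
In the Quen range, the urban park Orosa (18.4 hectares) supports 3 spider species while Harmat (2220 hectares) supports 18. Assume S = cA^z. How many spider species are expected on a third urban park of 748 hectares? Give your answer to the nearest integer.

z = ln(18/3) / ln(2220/18.4) = 1.7918 / 4.7929 = 0.3738
c = 3 / 18.4^0.3738 = 3 / 2.971 = 1.01
S₃ = 1.01 × 748^0.3738 = 1.01 × 11.87 ≈ 11.99

12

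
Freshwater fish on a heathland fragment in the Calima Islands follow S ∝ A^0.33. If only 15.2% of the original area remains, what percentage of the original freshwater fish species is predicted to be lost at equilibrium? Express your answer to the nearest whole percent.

46%

S_new/S_old = (A_new/A_old)^z = 0.152^0.33
= exp(0.33 × ln 0.152) = exp(0.33 × -1.8839) = exp(-0.6217) ≈ 0.537
Fraction lost = 1 − 0.537 = 0.463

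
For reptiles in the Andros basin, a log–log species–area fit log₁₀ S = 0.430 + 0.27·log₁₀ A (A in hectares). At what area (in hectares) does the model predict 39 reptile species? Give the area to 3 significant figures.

39 = 2.692 × A^0.27  ⇒  A^0.27 = 39/2.692 = 14.49
ln A = ln(14.49) / 0.27 = 2.6735 / 0.27 = 9.9017
A = e^9.9017 ≈ 19964 hectares

20000 hectares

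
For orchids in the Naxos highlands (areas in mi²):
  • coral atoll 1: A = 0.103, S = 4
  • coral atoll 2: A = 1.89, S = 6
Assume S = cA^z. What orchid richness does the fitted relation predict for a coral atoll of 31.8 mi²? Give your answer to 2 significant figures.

8.9

z = ln(6/4) / ln(1.89/0.103) = 0.4055 / 2.9096 = 0.1394
c = 4 / 0.103^0.1394 = 4 / 0.7285 = 5.491
S₃ = 5.491 × 31.8^0.1394 = 5.491 × 1.619 ≈ 8.892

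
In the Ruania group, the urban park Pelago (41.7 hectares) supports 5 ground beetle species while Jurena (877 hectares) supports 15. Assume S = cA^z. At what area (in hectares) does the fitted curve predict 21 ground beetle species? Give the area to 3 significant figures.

z = ln(15/5) / ln(877/41.7) = 1.0986 / 3.0460 = 0.3607
c = 5 / 41.7^0.3607 = 5 / 3.84 = 1.302
A = (21/1.302)^(1/0.3607) ⇒ ln A = ln(16.13)/0.3607 = 7.7094
A = e^7.7094 ≈ 2229 hectares

2230 hectares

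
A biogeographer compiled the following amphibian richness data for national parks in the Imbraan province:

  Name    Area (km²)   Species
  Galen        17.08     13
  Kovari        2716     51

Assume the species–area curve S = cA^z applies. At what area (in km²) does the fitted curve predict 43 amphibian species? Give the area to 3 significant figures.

1440 km²

z = ln(51/13) / ln(2716/17.08) = 1.3669 / 5.0690 = 0.2697
c = 13 / 17.08^0.2697 = 13 / 2.15 = 6.048
A = (43/6.048)^(1/0.2697) ⇒ ln A = ln(7.11)/0.2697 = 7.2742
A = e^7.2742 ≈ 1443 km²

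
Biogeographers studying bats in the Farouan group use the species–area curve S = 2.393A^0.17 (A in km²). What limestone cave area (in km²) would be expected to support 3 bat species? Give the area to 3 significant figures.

3.78 km²

3 = 2.393 × A^0.17  ⇒  A^0.17 = 3/2.393 = 1.254
ln A = ln(1.254) / 0.17 = 0.2261 / 0.17 = 1.3298
A = e^1.3298 ≈ 3.78 km²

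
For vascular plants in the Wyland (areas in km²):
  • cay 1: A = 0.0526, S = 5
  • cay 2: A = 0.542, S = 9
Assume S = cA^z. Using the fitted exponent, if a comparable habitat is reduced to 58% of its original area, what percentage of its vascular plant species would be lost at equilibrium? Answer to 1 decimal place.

12.8%

z = ln(9/5) / ln(0.542/0.0526) = 0.5878 / 2.3325 = 0.2520
S_new/S_old = (A_new/A_old)^z = 0.58^0.2520 = exp(0.2520 × -0.5447) = 0.8717
Fraction lost = 1 − 0.8717 = 0.1283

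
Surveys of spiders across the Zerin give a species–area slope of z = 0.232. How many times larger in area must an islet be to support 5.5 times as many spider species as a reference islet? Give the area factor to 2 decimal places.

1553.17

(A₂/A₁)^0.232 = 5.5, so A₂/A₁ = 5.5^(1/0.232) = 5.5^4.31
ln(A₂/A₁) = ln 5.5 / 0.232 = 1.7047 / 0.232 = 7.3481
A₂/A₁ = e^7.3481 ≈ 1553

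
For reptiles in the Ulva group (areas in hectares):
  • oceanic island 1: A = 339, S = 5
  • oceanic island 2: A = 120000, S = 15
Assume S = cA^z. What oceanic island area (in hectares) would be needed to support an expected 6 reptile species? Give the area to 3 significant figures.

z = ln(15/5) / ln(120000/339) = 1.0986 / 5.8692 = 0.1872
c = 5 / 339^0.1872 = 5 / 2.976 = 1.68
A = (6/1.68)^(1/0.1872) ⇒ ln A = ln(3.571)/0.1872 = 6.8000
A = e^6.8000 ≈ 897.9 hectares

898 hectares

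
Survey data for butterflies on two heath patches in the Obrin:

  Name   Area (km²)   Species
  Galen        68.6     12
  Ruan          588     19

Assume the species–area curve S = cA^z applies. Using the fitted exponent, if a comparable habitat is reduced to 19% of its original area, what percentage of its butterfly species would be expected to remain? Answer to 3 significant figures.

z = ln(19/12) / ln(588/68.6) = 0.4595 / 2.1484 = 0.2139
S_new/S_old = (A_new/A_old)^z = 0.19^0.2139 = exp(0.2139 × -1.6607) = 0.701

70.1%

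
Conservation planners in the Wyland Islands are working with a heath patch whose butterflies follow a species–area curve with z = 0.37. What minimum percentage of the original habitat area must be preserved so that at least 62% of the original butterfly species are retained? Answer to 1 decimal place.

Need (A_new/A_old)^0.37 = 0.62, so A_new/A_old = 0.62^(1/0.37) = 0.62^2.703
ln(A_new/A_old) = ln 0.62 / 0.37 = -0.4780 / 0.37 = -1.2920
A_new/A_old = e^-1.2920 ≈ 0.2747

27.5%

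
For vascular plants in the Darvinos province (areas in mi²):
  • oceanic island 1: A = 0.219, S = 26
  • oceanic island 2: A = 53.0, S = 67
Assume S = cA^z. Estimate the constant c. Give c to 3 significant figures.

z = ln(S₂/S₁) / ln(A₂/A₁) = ln(67/26) / ln(53/0.219) = 0.9466 / 5.4890 = 0.1725
c = S₁ / A₁^z = 26 / 0.219^0.1725 = 26 / 0.7696 = 33.78

33.8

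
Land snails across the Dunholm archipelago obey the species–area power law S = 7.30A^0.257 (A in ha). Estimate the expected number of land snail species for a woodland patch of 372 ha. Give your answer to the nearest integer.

33

S = 7.3 × 372^0.257
ln S = ln 7.3 + 0.257 × ln 372 = 1.9879 + 0.257 × 5.9189 = 3.5090
S = e^3.5090 ≈ 33.42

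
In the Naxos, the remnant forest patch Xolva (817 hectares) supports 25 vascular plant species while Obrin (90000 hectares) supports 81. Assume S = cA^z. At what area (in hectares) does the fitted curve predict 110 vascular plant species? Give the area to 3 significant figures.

z = ln(81/25) / ln(90000/817) = 1.1756 / 4.7019 = 0.2500
c = 25 / 817^0.2500 = 25 / 5.347 = 4.675
A = (110/4.675)^(1/0.2500) ⇒ ln A = ln(23.53)/0.2500 = 12.6316
A = e^12.6316 ≈ 306078 hectares

306000 hectares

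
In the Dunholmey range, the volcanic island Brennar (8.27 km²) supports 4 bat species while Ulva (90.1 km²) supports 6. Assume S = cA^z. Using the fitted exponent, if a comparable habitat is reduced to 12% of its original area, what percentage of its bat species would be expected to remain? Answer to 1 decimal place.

z = ln(6/4) / ln(90.1/8.27) = 0.4055 / 2.3883 = 0.1698
S_new/S_old = (A_new/A_old)^z = 0.12^0.1698 = exp(0.1698 × -2.1203) = 0.6977

69.8%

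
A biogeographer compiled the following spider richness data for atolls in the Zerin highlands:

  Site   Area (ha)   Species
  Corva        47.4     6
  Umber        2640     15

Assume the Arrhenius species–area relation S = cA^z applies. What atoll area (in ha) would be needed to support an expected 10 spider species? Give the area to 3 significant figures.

z = ln(15/6) / ln(2640/47.4) = 0.9163 / 4.0199 = 0.2279
c = 6 / 47.4^0.2279 = 6 / 2.41 = 2.49
A = (10/2.49)^(1/0.2279) ⇒ ln A = ln(4.016)/0.2279 = 6.0997
A = e^6.0997 ≈ 445.7 ha

446 ha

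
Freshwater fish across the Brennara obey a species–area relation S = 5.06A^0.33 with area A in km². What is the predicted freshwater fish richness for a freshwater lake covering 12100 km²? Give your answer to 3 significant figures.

S = 5.06 × 12100^0.33
ln S = ln 5.06 + 0.33 × ln 12100 = 1.6214 + 0.33 × 9.4010 = 4.7237
S = e^4.7237 ≈ 112.6

113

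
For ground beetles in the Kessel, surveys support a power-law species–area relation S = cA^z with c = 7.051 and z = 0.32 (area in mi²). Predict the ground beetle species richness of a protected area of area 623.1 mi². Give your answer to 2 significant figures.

55

S = 7.051 × 623.1^0.32
ln S = ln 7.051 + 0.32 × ln 623.1 = 1.9532 + 0.32 × 6.4347 = 4.0123
S = e^4.0123 ≈ 55.27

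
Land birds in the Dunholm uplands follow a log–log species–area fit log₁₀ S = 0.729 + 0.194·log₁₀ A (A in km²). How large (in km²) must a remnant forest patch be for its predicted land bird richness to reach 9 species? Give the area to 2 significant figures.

14 km²

9 = 5.358 × A^0.194  ⇒  A^0.194 = 9/5.358 = 1.68
ln A = ln(1.68) / 0.194 = 0.5186 / 0.194 = 2.6734
A = e^2.6734 ≈ 14.49 km²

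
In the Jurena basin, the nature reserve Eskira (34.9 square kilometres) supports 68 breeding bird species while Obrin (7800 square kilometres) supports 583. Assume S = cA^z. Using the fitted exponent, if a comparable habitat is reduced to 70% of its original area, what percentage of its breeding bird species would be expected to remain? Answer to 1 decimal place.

86.8%

z = ln(583/68) / ln(7800/34.9) = 2.1487 / 5.4094 = 0.3972
S_new/S_old = (A_new/A_old)^z = 0.7^0.3972 = exp(0.3972 × -0.3567) = 0.8679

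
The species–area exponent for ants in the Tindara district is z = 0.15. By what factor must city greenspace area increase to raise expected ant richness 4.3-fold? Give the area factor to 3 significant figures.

16700

(A₂/A₁)^0.15 = 4.3, so A₂/A₁ = 4.3^(1/0.15) = 4.3^6.667
ln(A₂/A₁) = ln 4.3 / 0.15 = 1.4586 / 0.15 = 9.7241
A₂/A₁ = e^9.7241 ≈ 16716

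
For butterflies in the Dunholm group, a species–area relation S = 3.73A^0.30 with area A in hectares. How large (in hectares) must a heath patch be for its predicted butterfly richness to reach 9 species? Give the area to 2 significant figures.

19 hectares

9 = 3.73 × A^0.3  ⇒  A^0.3 = 9/3.73 = 2.413
ln A = ln(2.413) / 0.3 = 0.8808 / 0.3 = 2.9361
A = e^2.9361 ≈ 18.84 hectares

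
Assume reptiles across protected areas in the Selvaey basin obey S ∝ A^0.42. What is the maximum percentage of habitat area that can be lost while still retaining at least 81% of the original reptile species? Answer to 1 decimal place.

Need (A_new/A_old)^0.42 = 0.81, so A_new/A_old = 0.81^(1/0.42) = 0.81^2.381
ln(A_new/A_old) = ln 0.81 / 0.42 = -0.2107 / 0.42 = -0.5017
A_new/A_old = e^-0.5017 ≈ 0.6055
Fraction that can be lost = 1 − 0.6055 = 0.3945

39.5%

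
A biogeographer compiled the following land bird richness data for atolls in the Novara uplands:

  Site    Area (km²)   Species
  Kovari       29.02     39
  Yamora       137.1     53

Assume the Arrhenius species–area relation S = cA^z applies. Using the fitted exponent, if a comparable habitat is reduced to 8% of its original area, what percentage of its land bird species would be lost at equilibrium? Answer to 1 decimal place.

z = ln(53/39) / ln(137.1/29.02) = 0.3067 / 1.5527 = 0.1975
S_new/S_old = (A_new/A_old)^z = 0.08^0.1975 = exp(0.1975 × -2.5257) = 0.6072
Fraction lost = 1 − 0.6072 = 0.3928

39.3%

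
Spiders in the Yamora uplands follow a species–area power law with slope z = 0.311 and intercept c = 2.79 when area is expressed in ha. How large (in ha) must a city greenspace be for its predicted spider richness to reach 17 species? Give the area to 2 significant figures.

17 = 2.79 × A^0.311  ⇒  A^0.311 = 17/2.79 = 6.093
ln A = ln(6.093) / 0.311 = 1.8072 / 0.311 = 5.8108
A = e^5.8108 ≈ 333.9 ha

330 ha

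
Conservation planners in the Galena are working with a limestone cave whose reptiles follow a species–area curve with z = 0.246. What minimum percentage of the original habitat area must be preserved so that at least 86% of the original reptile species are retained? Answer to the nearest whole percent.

Need (A_new/A_old)^0.246 = 0.86, so A_new/A_old = 0.86^(1/0.246) = 0.86^4.065
ln(A_new/A_old) = ln 0.86 / 0.246 = -0.1508 / 0.246 = -0.6131
A_new/A_old = e^-0.6131 ≈ 0.5417

54%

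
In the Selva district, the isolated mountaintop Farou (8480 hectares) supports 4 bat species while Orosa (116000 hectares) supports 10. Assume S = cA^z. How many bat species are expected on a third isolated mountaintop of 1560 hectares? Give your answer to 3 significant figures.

2.21

z = ln(10/4) / ln(116000/8480) = 0.9163 / 2.6159 = 0.3503
c = 4 / 8480^0.3503 = 4 / 23.77 = 0.1683
S₃ = 0.1683 × 1560^0.3503 = 0.1683 × 13.14 ≈ 2.211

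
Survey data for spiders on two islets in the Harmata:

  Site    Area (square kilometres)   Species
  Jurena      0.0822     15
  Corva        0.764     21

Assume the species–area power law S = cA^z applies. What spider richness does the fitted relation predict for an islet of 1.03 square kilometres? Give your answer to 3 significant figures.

22.0

z = ln(21/15) / ln(0.764/0.0822) = 0.3365 / 2.2294 = 0.1509
c = 15 / 0.0822^0.1509 = 15 / 0.6858 = 21.87
S₃ = 21.87 × 1.03^0.1509 = 21.87 × 1.004 ≈ 21.97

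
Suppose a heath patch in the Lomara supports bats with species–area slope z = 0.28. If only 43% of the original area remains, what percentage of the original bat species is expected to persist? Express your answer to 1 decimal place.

79.0%

S_new/S_old = (A_new/A_old)^z = 0.43^0.28
= exp(0.28 × ln 0.43) = exp(0.28 × -0.8440) = exp(-0.2363) ≈ 0.7895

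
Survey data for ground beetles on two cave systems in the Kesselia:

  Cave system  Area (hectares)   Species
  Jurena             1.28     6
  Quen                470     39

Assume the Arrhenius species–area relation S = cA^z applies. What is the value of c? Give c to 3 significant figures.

5.55

z = ln(S₂/S₁) / ln(A₂/A₁) = ln(39/6) / ln(470/1.28) = 1.8718 / 5.9059 = 0.3169
c = S₁ / A₁^z = 6 / 1.28^0.3169 = 6 / 1.081 = 5.548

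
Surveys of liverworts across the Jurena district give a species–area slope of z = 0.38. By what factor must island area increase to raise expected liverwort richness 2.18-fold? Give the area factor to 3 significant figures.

(A₂/A₁)^0.38 = 2.18, so A₂/A₁ = 2.18^(1/0.38) = 2.18^2.632
ln(A₂/A₁) = ln 2.18 / 0.38 = 0.7793 / 0.38 = 2.0509
A₂/A₁ = e^2.0509 ≈ 7.775

7.77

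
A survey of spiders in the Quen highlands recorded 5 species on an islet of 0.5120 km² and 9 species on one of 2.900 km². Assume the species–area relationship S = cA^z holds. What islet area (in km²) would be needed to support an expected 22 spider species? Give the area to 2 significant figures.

z = ln(9/5) / ln(2.9/0.512) = 0.5878 / 1.7341 = 0.3389
c = 5 / 0.512^0.3389 = 5 / 0.797 = 6.274
A = (22/6.274)^(1/0.3389) ⇒ ln A = ln(3.507)/0.3389 = 3.7017
A = e^3.7017 ≈ 40.52 km²

41 km²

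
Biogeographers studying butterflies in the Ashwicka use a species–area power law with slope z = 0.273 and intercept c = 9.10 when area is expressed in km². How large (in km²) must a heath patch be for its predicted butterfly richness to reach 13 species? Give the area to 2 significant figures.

13 = 9.1 × A^0.273  ⇒  A^0.273 = 13/9.1 = 1.429
ln A = ln(1.429) / 0.273 = 0.3567 / 0.273 = 1.3065
A = e^1.3065 ≈ 3.693 km²

3.7 km²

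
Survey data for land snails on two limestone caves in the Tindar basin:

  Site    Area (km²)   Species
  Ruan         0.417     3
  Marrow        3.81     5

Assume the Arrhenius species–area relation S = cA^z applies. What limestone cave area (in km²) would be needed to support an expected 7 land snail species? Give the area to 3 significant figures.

z = ln(5/3) / ln(3.81/0.417) = 0.5108 / 2.2123 = 0.2309
c = 3 / 0.417^0.2309 = 3 / 0.8171 = 3.671
A = (7/3.671)^(1/0.2309) ⇒ ln A = ln(1.907)/0.2309 = 2.7948
A = e^2.7948 ≈ 16.36 km²

16.4 km²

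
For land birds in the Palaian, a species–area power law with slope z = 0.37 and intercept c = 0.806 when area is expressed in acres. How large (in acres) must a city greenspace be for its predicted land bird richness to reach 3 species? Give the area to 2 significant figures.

35 acres

3 = 0.806 × A^0.37  ⇒  A^0.37 = 3/0.806 = 3.722
ln A = ln(3.722) / 0.37 = 1.3143 / 0.37 = 3.5521
A = e^3.5521 ≈ 34.89 acres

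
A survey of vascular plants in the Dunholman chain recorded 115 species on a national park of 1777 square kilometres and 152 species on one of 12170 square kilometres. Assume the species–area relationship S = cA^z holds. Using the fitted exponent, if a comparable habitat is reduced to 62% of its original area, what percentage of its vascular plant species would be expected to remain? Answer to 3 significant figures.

z = ln(152/115) / ln(12170/1777) = 0.2789 / 1.9240 = 0.1450
S_new/S_old = (A_new/A_old)^z = 0.62^0.1450 = exp(0.1450 × -0.4780) = 0.933

93.3%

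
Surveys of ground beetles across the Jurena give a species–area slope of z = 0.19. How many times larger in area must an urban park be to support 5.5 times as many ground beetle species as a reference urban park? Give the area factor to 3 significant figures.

7880

(A₂/A₁)^0.19 = 5.5, so A₂/A₁ = 5.5^(1/0.19) = 5.5^5.263
ln(A₂/A₁) = ln 5.5 / 0.19 = 1.7047 / 0.19 = 8.9724
A₂/A₁ = e^8.9724 ≈ 7882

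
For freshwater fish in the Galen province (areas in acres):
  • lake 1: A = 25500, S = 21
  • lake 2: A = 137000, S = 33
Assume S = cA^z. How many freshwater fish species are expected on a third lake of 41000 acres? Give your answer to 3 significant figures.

z = ln(33/21) / ln(137000/25500) = 0.4520 / 1.6813 = 0.2688
c = 21 / 25500^0.2688 = 21 / 15.3 = 1.373
S₃ = 1.373 × 41000^0.2688 = 1.373 × 17.38 ≈ 23.86

23.9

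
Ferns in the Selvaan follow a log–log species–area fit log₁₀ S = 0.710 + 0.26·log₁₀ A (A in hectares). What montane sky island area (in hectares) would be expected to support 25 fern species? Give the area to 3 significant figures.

25 = 5.129 × A^0.26  ⇒  A^0.26 = 25/5.129 = 4.875
ln A = ln(4.875) / 0.26 = 1.5840 / 0.26 = 6.0925
A = e^6.0925 ≈ 442.5 hectares

443 hectares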